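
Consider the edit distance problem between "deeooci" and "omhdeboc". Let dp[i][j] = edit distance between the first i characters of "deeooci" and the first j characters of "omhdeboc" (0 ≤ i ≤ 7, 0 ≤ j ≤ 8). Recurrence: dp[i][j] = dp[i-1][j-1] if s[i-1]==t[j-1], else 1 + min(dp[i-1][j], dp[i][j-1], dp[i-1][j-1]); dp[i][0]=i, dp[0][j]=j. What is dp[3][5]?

4

   ''  o  m  h  d  e  b  o  c
''  0  1  2  3  4  5  6  7  8
 d  1  1  2  3  3  4  5  6  7
 e  2  2  2  3  4  3  4  5  6
 e  3  3  3  3  4  4  4  5  6
 o  4  3  4  4  4  5  5  4  5
 o  5  4  4  5  5  5  6  5  5
 c  6  5  5  5  6  6  6  6  5
 i  7  6  6  6  6  7  7  7  6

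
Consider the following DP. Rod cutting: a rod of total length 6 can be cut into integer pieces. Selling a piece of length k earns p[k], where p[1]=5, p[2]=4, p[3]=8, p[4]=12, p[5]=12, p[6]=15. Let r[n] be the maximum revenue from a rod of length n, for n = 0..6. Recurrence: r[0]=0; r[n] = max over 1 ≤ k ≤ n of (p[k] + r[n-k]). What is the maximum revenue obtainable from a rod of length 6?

30

   n    0    1    2    3    4    5    6
r[n]    0    5   10   15   20   25   30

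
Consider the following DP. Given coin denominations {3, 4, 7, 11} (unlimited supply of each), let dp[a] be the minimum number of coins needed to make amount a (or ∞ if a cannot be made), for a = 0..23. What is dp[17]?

 a  0  1  2  3  4  5  6  7  8  9 10 11 12 13 14 15 16 17 18 19 20 21 22 23
dp  0  -  -  1  1  -  2  1  2  3  2  1  3  3  2  2  4  3  2  3  4  3  2  4
(- denotes ∞ / unreachable)

3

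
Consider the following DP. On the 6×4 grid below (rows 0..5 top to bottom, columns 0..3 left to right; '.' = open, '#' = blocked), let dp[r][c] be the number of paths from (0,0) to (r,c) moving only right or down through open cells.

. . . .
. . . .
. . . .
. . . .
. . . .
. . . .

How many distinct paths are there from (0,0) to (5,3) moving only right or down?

56

r\c   0   1   2   3
  0   1   1   1   1
  1   1   2   3   4
  2   1   3   6  10
  3   1   4  10  20
  4   1   5  15  35
  5   1   6  21  56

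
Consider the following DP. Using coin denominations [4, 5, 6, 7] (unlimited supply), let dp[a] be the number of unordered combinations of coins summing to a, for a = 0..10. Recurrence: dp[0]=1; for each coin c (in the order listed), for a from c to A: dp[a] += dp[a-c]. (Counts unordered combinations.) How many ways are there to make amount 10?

after  coin     0     1     2     3     4     5     6     7     8     9    10
          4     1     0     0     0     1     0     0     0     1     0     0
          5     1     0     0     0     1     1     0     0     1     1     1
          6     1     0     0     0     1     1     1     0     1     1     2
          7     1     0     0     0     1     1     1     1     1     1     2

2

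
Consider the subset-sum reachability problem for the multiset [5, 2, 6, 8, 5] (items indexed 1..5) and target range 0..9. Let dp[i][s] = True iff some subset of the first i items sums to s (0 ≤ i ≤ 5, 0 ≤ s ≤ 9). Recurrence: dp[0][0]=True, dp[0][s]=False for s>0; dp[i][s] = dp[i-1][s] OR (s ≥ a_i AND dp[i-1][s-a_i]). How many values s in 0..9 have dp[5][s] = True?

i\s   0   1   2   3   4   5   6   7   8   9
  0   T   F   F   F   F   F   F   F   F   F
  1   T   F   F   F   F   T   F   F   F   F
  2   T   F   T   F   F   T   F   T   F   F
  3   T   F   T   F   F   T   T   T   T   F
  4   T   F   T   F   F   T   T   T   T   F
  5   T   F   T   F   F   T   T   T   T   F

6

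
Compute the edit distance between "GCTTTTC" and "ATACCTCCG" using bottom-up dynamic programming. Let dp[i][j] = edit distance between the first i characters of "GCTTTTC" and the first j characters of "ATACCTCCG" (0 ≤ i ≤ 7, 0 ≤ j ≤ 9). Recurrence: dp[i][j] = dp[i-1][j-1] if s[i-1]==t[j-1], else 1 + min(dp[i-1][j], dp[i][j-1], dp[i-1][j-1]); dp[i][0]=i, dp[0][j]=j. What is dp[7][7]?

   ''  A  T  A  C  C  T  C  C  G
''  0  1  2  3  4  5  6  7  8  9
 G  1  1  2  3  4  5  6  7  8  8
 C  2  2  2  3  3  4  5  6  7  8
 T  3  3  2  3  4  4  4  5  6  7
 T  4  4  3  3  4  5  4  5  6  7
 T  5  5  4  4  4  5  5  5  6  7
 T  6  6  5  5  5  5  5  6  6  7
 C  7  7  6  6  5  5  6  5  6  7

5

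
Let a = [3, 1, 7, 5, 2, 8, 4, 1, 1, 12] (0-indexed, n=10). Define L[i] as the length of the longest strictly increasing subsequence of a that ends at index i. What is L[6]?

3

   i    0    1    2    3    4    5    6    7    8    9
a[i]    3    1    7    5    2    8    4    1    1   12
L[i]    1    1    2    2    2    3    3    1    1    4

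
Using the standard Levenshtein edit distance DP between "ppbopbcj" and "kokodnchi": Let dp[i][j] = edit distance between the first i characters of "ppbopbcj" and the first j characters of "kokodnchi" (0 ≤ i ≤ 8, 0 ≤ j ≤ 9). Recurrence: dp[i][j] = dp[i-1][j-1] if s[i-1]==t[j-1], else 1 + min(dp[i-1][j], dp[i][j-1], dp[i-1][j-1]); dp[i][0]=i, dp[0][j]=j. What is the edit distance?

7

   ''  k  o  k  o  d  n  c  h  i
''  0  1  2  3  4  5  6  7  8  9
 p  1  1  2  3  4  5  6  7  8  9
 p  2  2  2  3  4  5  6  7  8  9
 b  3  3  3  3  4  5  6  7  8  9
 o  4  4  3  4  3  4  5  6  7  8
 p  5  5  4  4  4  4  5  6  7  8
 b  6  6  5  5  5  5  5  6  7  8
 c  7  7  6  6  6  6  6  5  6  7
 j  8  8  7  7  7  7  7  6  6  7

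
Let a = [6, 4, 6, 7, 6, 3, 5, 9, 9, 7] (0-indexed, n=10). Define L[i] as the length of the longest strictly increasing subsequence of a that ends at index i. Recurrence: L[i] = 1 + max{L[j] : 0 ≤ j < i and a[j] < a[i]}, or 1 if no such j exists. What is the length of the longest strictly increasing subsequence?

4

   i    0    1    2    3    4    5    6    7    8    9
a[i]    6    4    6    7    6    3    5    9    9    7
L[i]    1    1    2    3    2    1    2    4    4    3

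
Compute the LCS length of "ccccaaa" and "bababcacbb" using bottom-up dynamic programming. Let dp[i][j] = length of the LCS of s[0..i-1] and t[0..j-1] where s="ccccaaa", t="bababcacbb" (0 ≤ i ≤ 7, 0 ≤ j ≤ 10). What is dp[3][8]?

   ''  b  a  b  a  b  c  a  c  b  b
''  0  0  0  0  0  0  0  0  0  0  0
 c  0  0  0  0  0  0  1  1  1  1  1
 c  0  0  0  0  0  0  1  1  2  2  2
 c  0  0  0  0  0  0  1  1  2  2  2
 c  0  0  0  0  0  0  1  1  2  2  2
 a  0  0  1  1  1  1  1  2  2  2  2
 a  0  0  1  1  2  2  2  2  2  2  2
 a  0  0  1  1  2  2  2  3  3  3  3

2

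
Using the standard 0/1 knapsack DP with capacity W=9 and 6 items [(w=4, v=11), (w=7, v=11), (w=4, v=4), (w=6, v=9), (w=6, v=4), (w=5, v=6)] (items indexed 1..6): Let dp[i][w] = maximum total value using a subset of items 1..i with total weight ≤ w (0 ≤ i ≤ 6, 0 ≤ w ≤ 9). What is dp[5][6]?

11

i\w   0   1   2   3   4   5   6   7   8   9
  0   0   0   0   0   0   0   0   0   0   0
  1   0   0   0   0  11  11  11  11  11  11
  2   0   0   0   0  11  11  11  11  11  11
  3   0   0   0   0  11  11  11  11  15  15
  4   0   0   0   0  11  11  11  11  15  15
  5   0   0   0   0  11  11  11  11  15  15
  6   0   0   0   0  11  11  11  11  15  17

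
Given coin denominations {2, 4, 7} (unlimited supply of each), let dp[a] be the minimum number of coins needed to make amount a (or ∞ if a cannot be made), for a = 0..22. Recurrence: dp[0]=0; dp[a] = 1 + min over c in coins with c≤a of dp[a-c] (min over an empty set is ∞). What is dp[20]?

4

 a  0  1  2  3  4  5  6  7  8  9 10 11 12 13 14 15 16 17 18 19 20 21 22
dp  0  -  1  -  1  -  2  1  2  2  3  2  3  3  2  3  3  4  3  4  4  3  4
(- denotes ∞ / unreachable)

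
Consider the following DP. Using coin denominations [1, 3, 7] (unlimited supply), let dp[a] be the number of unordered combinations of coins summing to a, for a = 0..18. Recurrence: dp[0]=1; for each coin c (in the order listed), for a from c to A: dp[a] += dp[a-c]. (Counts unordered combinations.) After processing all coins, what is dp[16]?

after  coin     0     1     2     3     4     5     6     7     8     9    10    11    12    13    14    15    16    17    18
          1     1     1     1     1     1     1     1     1     1     1     1     1     1     1     1     1     1     1     1
          3     1     1     1     2     2     2     3     3     3     4     4     4     5     5     5     6     6     6     7
          7     1     1     1     2     2     2     3     4     4     5     6     6     7     8     9    10    11    12    13

11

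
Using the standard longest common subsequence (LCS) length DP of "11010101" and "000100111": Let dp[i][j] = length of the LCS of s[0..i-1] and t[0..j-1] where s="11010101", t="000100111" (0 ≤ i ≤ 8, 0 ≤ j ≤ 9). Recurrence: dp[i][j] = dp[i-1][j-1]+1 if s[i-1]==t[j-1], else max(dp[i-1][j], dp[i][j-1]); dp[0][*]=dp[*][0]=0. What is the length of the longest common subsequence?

5

   ''  0  0  0  1  0  0  1  1  1
''  0  0  0  0  0  0  0  0  0  0
 1  0  0  0  0  1  1  1  1  1  1
 1  0  0  0  0  1  1  1  2  2  2
 0  0  1  1  1  1  2  2  2  2  2
 1  0  1  1  1  2  2  2  3  3  3
 0  0  1  2  2  2  3  3  3  3  3
 1  0  1  2  2  3  3  3  4  4  4
 0  0  1  2  3  3  4  4  4  4  4
 1  0  1  2  3  4  4  4  5  5  5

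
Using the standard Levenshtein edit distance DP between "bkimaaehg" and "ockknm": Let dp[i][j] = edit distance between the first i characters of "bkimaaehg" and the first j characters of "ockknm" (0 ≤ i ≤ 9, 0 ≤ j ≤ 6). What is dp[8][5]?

   ''  o  c  k  k  n  m
''  0  1  2  3  4  5  6
 b  1  1  2  3  4  5  6
 k  2  2  2  2  3  4  5
 i  3  3  3  3  3  4  5
 m  4  4  4  4  4  4  4
 a  5  5  5  5  5  5  5
 a  6  6  6  6  6  6  6
 e  7  7  7  7  7  7  7
 h  8  8  8  8  8  8  8
 g  9  9  9  9  9  9  9

8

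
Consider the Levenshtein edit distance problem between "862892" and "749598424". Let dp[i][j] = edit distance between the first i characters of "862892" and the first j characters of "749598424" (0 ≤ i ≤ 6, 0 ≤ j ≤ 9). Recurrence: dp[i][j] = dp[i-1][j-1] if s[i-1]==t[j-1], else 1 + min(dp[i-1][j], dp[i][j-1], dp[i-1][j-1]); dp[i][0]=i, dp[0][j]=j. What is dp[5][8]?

7

   ''  7  4  9  5  9  8  4  2  4
''  0  1  2  3  4  5  6  7  8  9
 8  1  1  2  3  4  5  5  6  7  8
 6  2  2  2  3  4  5  6  6  7  8
 2  3  3  3  3  4  5  6  7  6  7
 8  4  4  4  4  4  5  5  6  7  7
 9  5  5  5  4  5  4  5  6  7  8
 2  6  6  6  5  5  5  5  6  6  7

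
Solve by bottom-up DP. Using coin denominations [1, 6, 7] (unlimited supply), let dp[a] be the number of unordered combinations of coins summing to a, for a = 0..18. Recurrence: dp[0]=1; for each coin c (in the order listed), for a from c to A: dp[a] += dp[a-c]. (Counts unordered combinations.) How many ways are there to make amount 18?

after  coin     0     1     2     3     4     5     6     7     8     9    10    11    12    13    14    15    16    17    18
          1     1     1     1     1     1     1     1     1     1     1     1     1     1     1     1     1     1     1     1
          6     1     1     1     1     1     1     2     2     2     2     2     2     3     3     3     3     3     3     4
          7     1     1     1     1     1     1     2     3     3     3     3     3     4     5     6     6     6     6     7

7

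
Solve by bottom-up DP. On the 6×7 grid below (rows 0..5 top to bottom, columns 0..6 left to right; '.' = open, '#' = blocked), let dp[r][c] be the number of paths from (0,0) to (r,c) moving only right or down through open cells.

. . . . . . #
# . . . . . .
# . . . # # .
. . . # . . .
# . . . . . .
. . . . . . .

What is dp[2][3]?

6

r\c   0   1   2   3   4   5   6
  0   1   1   1   1   1   1   0
  1   0   1   2   3   4   5   5
  2   0   1   3   6   0   0   5
  3   0   1   4   0   0   0   5
  4   0   1   5   5   5   5  10
  5   0   1   6  11  16  21  31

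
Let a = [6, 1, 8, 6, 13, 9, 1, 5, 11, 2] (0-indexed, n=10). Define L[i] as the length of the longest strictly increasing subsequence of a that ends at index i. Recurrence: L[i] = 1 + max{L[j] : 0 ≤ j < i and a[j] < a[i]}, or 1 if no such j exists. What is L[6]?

   i    0    1    2    3    4    5    6    7    8    9
a[i]    6    1    8    6   13    9    1    5   11    2
L[i]    1    1    2    2    3    3    1    2    4    2

1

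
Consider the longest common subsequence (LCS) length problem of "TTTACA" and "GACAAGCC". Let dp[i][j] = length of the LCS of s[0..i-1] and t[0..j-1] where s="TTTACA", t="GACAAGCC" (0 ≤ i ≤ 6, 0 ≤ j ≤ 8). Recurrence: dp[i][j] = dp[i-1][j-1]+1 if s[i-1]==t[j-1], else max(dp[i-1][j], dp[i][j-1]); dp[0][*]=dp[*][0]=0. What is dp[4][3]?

   ''  G  A  C  A  A  G  C  C
''  0  0  0  0  0  0  0  0  0
 T  0  0  0  0  0  0  0  0  0
 T  0  0  0  0  0  0  0  0  0
 T  0  0  0  0  0  0  0  0  0
 A  0  0  1  1  1  1  1  1  1
 C  0  0  1  2  2  2  2  2  2
 A  0  0  1  2  3  3  3  3  3

1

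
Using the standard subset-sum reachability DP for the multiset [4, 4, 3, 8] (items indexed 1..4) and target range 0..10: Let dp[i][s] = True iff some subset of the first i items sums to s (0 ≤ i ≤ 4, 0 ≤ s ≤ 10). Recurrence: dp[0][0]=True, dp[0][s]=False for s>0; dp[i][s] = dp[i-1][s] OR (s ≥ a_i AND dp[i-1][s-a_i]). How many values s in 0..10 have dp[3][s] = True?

i\s   0   1   2   3   4   5   6   7   8   9  10
  0   T   F   F   F   F   F   F   F   F   F   F
  1   T   F   F   F   T   F   F   F   F   F   F
  2   T   F   F   F   T   F   F   F   T   F   F
  3   T   F   F   T   T   F   F   T   T   F   F
  4   T   F   F   T   T   F   F   T   T   F   F

5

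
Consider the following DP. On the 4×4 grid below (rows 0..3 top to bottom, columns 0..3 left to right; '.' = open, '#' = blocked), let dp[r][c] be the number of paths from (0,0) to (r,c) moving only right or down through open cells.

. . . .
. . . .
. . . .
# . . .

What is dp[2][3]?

r\c   0   1   2   3
  0   1   1   1   1
  1   1   2   3   4
  2   1   3   6  10
  3   0   3   9  19

10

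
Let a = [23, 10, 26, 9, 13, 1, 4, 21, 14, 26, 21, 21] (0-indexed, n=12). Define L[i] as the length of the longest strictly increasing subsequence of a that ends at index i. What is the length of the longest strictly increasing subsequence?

   i    0    1    2    3    4    5    6    7    8    9   10   11
a[i]   23   10   26    9   13    1    4   21   14   26   21   21
L[i]    1    1    2    1    2    1    2    3    3    4    4    4

4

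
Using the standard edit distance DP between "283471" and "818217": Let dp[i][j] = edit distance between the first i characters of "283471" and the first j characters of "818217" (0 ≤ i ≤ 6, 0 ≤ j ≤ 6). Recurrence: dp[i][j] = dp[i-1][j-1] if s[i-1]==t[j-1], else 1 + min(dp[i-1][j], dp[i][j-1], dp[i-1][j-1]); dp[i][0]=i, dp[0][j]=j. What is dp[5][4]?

   ''  8  1  8  2  1  7
''  0  1  2  3  4  5  6
 2  1  1  2  3  3  4  5
 8  2  1  2  2  3  4  5
 3  3  2  2  3  3  4  5
 4  4  3  3  3  4  4  5
 7  5  4  4  4  4  5  4
 1  6  5  4  5  5  4  5

4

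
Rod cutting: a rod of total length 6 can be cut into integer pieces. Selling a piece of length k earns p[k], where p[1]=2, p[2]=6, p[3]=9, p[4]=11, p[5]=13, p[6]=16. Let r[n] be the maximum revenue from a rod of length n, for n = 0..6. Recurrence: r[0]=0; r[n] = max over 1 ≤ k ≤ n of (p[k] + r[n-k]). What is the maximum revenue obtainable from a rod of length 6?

18

   n    0    1    2    3    4    5    6
r[n]    0    2    6    9   12   15   18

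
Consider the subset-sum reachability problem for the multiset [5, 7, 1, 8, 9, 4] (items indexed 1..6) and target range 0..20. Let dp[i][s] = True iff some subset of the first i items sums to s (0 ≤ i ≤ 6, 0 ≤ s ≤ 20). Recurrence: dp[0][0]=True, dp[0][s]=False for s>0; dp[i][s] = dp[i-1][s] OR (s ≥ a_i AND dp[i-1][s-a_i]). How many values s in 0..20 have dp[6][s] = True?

i\s   0   1   2   3   4   5   6   7   8   9  10  11  12  13  14  15  16  17  18  19  20
  0   T   F   F   F   F   F   F   F   F   F   F   F   F   F   F   F   F   F   F   F   F
  1   T   F   F   F   F   T   F   F   F   F   F   F   F   F   F   F   F   F   F   F   F
  2   T   F   F   F   F   T   F   T   F   F   F   F   T   F   F   F   F   F   F   F   F
  3   T   T   F   F   F   T   T   T   T   F   F   F   T   T   F   F   F   F   F   F   F
  4   T   T   F   F   F   T   T   T   T   T   F   F   T   T   T   T   T   F   F   F   T
  5   T   T   F   F   F   T   T   T   T   T   T   F   T   T   T   T   T   T   T   F   T
  6   T   T   F   F   T   T   T   T   T   T   T   T   T   T   T   T   T   T   T   T   T

19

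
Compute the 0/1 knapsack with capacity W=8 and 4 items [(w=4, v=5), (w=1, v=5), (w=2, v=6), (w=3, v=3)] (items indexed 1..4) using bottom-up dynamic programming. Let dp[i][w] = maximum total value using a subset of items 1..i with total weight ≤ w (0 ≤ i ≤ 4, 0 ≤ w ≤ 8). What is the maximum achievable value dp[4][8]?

i\w   0   1   2   3   4   5   6   7   8
  0   0   0   0   0   0   0   0   0   0
  1   0   0   0   0   5   5   5   5   5
  2   0   5   5   5   5  10  10  10  10
  3   0   5   6  11  11  11  11  16  16
  4   0   5   6  11  11  11  14  16  16

16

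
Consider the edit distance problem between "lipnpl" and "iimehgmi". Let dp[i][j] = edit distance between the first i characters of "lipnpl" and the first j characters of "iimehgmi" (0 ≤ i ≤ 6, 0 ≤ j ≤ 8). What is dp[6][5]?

5

   ''  i  i  m  e  h  g  m  i
''  0  1  2  3  4  5  6  7  8
 l  1  1  2  3  4  5  6  7  8
 i  2  1  1  2  3  4  5  6  7
 p  3  2  2  2  3  4  5  6  7
 n  4  3  3  3  3  4  5  6  7
 p  5  4  4  4  4  4  5  6  7
 l  6  5  5  5  5  5  5  6  7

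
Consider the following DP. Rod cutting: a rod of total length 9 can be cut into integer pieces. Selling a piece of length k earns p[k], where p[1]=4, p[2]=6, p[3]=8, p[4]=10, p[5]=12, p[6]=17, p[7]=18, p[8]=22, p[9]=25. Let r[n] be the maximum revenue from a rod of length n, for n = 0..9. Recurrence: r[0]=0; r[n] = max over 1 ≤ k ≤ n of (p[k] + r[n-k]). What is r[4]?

   n    0    1    2    3    4    5    6    7    8    9
r[n]    0    4    8   12   16   20   24   28   32   36

16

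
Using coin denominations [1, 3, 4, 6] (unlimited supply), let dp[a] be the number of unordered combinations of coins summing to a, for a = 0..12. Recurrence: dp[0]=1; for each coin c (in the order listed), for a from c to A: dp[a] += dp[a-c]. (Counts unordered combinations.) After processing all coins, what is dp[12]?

16

after  coin     0     1     2     3     4     5     6     7     8     9    10    11    12
          1     1     1     1     1     1     1     1     1     1     1     1     1     1
          3     1     1     1     2     2     2     3     3     3     4     4     4     5
          4     1     1     1     2     3     3     4     5     6     7     8     9    11
          6     1     1     1     2     3     3     5     6     7     9    11    12    16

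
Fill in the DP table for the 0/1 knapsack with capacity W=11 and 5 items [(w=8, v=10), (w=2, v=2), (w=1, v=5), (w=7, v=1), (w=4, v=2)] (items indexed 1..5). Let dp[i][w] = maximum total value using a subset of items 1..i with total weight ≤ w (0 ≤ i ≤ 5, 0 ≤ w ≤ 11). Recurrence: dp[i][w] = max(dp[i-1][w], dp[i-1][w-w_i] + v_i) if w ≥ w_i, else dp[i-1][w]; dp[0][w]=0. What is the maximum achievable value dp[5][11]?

i\w   0   1   2   3   4   5   6   7   8   9  10  11
  0   0   0   0   0   0   0   0   0   0   0   0   0
  1   0   0   0   0   0   0   0   0  10  10  10  10
  2   0   0   2   2   2   2   2   2  10  10  12  12
  3   0   5   5   7   7   7   7   7  10  15  15  17
  4   0   5   5   7   7   7   7   7  10  15  15  17
  5   0   5   5   7   7   7   7   9  10  15  15  17

17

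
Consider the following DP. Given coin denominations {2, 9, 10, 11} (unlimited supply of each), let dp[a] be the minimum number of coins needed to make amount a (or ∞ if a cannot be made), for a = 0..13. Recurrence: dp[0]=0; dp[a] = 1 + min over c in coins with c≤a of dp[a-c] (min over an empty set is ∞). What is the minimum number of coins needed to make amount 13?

2

 a  0  1  2  3  4  5  6  7  8  9 10 11 12 13
dp  0  -  1  -  2  -  3  -  4  1  1  1  2  2
(- denotes ∞ / unreachable)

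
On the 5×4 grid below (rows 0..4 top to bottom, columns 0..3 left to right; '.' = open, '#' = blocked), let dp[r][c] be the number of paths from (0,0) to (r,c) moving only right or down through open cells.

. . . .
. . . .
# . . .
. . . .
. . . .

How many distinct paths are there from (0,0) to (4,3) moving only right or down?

25

r\c   0   1   2   3
  0   1   1   1   1
  1   1   2   3   4
  2   0   2   5   9
  3   0   2   7  16
  4   0   2   9  25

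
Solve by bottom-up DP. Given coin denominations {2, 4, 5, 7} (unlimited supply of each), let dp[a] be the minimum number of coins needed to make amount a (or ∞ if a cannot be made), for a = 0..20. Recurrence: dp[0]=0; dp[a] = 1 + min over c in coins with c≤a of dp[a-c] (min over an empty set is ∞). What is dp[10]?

 a  0  1  2  3  4  5  6  7  8  9 10 11 12 13 14 15 16 17 18 19 20
dp  0  -  1  -  1  1  2  1  2  2  2  2  2  3  2  3  3  3  3  3  4
(- denotes ∞ / unreachable)

2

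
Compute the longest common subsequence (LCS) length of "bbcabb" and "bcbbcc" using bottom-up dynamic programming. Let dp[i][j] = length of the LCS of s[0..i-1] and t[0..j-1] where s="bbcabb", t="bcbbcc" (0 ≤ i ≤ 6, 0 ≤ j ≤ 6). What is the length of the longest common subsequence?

   ''  b  c  b  b  c  c
''  0  0  0  0  0  0  0
 b  0  1  1  1  1  1  1
 b  0  1  1  2  2  2  2
 c  0  1  2  2  2  3  3
 a  0  1  2  2  2  3  3
 b  0  1  2  3  3  3  3
 b  0  1  2  3  4  4  4

4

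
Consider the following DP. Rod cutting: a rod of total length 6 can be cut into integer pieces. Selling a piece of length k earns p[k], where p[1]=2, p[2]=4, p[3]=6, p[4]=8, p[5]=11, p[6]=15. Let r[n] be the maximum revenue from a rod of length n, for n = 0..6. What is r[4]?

8

   n    0    1    2    3    4    5    6
r[n]    0    2    4    6    8   11   15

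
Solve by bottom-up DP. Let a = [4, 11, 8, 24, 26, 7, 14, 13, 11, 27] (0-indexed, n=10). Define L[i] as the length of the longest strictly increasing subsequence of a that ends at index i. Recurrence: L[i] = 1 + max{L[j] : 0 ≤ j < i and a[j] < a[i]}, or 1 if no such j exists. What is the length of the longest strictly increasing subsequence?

   i    0    1    2    3    4    5    6    7    8    9
a[i]    4   11    8   24   26    7   14   13   11   27
L[i]    1    2    2    3    4    2    3    3    3    5

5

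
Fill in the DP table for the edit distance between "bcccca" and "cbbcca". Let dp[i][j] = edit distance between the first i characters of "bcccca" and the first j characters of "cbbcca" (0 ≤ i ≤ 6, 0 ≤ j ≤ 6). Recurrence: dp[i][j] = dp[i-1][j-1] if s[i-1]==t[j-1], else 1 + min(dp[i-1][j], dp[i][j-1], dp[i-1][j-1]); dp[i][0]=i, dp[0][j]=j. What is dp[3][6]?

3

   ''  c  b  b  c  c  a
''  0  1  2  3  4  5  6
 b  1  1  1  2  3  4  5
 c  2  1  2  2  2  3  4
 c  3  2  2  3  2  2  3
 c  4  3  3  3  3  2  3
 c  5  4  4  4  3  3  3
 a  6  5  5  5  4  4  3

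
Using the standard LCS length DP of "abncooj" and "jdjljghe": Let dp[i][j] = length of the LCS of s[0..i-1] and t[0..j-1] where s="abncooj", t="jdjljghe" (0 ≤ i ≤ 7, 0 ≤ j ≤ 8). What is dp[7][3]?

1

   ''  j  d  j  l  j  g  h  e
''  0  0  0  0  0  0  0  0  0
 a  0  0  0  0  0  0  0  0  0
 b  0  0  0  0  0  0  0  0  0
 n  0  0  0  0  0  0  0  0  0
 c  0  0  0  0  0  0  0  0  0
 o  0  0  0  0  0  0  0  0  0
 o  0  0  0  0  0  0  0  0  0
 j  0  1  1  1  1  1  1  1  1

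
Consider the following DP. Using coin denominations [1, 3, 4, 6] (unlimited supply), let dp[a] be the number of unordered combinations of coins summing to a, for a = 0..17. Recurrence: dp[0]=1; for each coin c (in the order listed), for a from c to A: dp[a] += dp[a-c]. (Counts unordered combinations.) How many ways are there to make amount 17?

30

after  coin     0     1     2     3     4     5     6     7     8     9    10    11    12    13    14    15    16    17
          1     1     1     1     1     1     1     1     1     1     1     1     1     1     1     1     1     1     1
          3     1     1     1     2     2     2     3     3     3     4     4     4     5     5     5     6     6     6
          4     1     1     1     2     3     3     4     5     6     7     8     9    11    12    13    15    17    18
          6     1     1     1     2     3     3     5     6     7     9    11    12    16    18    20    24    28    30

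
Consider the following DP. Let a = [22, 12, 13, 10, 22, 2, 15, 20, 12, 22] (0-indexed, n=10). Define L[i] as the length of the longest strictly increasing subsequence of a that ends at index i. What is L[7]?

4

   i    0    1    2    3    4    5    6    7    8    9
a[i]   22   12   13   10   22    2   15   20   12   22
L[i]    1    1    2    1    3    1    3    4    2    5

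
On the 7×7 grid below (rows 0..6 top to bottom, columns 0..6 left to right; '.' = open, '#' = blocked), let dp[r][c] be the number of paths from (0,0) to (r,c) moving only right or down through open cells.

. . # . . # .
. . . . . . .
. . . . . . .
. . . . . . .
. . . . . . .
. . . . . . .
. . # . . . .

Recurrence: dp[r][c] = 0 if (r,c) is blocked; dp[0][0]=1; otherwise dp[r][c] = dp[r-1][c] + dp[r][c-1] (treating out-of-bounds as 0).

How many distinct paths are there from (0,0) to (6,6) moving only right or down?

r\c   0   1   2   3   4   5   6
  0   1   1   0   0   0   0   0
  1   1   2   2   2   2   2   2
  2   1   3   5   7   9  11  13
  3   1   4   9  16  25  36  49
  4   1   5  14  30  55  91 140
  5   1   6  20  50 105 196 336
  6   1   7   0  50 155 351 687

687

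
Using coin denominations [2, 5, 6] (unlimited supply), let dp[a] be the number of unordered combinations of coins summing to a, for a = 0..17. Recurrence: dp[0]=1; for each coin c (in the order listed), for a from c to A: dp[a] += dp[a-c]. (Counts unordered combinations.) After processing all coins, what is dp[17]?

after  coin     0     1     2     3     4     5     6     7     8     9    10    11    12    13    14    15    16    17
          2     1     0     1     0     1     0     1     0     1     0     1     0     1     0     1     0     1     0
          5     1     0     1     0     1     1     1     1     1     1     2     1     2     1     2     2     2     2
          6     1     0     1     0     1     1     2     1     2     1     3     2     4     2     4     3     5     4

4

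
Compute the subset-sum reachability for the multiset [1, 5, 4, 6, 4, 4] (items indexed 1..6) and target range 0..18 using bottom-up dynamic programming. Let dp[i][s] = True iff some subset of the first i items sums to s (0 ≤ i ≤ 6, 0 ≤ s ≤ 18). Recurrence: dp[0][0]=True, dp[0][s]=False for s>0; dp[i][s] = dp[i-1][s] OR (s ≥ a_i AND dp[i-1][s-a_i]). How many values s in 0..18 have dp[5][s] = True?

15

i\s   0   1   2   3   4   5   6   7   8   9  10  11  12  13  14  15  16  17  18
  0   T   F   F   F   F   F   F   F   F   F   F   F   F   F   F   F   F   F   F
  1   T   T   F   F   F   F   F   F   F   F   F   F   F   F   F   F   F   F   F
  2   T   T   F   F   F   T   T   F   F   F   F   F   F   F   F   F   F   F   F
  3   T   T   F   F   T   T   T   F   F   T   T   F   F   F   F   F   F   F   F
  4   T   T   F   F   T   T   T   T   F   T   T   T   T   F   F   T   T   F   F
  5   T   T   F   F   T   T   T   T   T   T   T   T   T   T   T   T   T   F   F
  6   T   T   F   F   T   T   T   T   T   T   T   T   T   T   T   T   T   T   T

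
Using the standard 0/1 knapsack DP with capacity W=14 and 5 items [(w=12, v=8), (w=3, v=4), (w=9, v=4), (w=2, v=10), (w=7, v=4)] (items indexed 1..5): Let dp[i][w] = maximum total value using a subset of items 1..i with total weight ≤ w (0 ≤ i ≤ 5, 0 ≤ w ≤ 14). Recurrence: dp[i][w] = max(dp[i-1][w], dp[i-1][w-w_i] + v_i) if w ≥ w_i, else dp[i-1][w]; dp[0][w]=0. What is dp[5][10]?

14

i\w   0   1   2   3   4   5   6   7   8   9  10  11  12  13  14
  0   0   0   0   0   0   0   0   0   0   0   0   0   0   0   0
  1   0   0   0   0   0   0   0   0   0   0   0   0   8   8   8
  2   0   0   0   4   4   4   4   4   4   4   4   4   8   8   8
  3   0   0   0   4   4   4   4   4   4   4   4   4   8   8   8
  4   0   0  10  10  10  14  14  14  14  14  14  14  14  14  18
  5   0   0  10  10  10  14  14  14  14  14  14  14  18  18  18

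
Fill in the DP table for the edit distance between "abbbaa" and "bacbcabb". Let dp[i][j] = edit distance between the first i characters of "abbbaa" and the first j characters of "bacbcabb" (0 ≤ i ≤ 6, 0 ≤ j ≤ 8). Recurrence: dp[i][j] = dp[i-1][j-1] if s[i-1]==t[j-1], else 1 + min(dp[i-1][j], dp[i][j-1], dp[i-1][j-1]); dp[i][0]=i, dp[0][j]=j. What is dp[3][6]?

4

   ''  b  a  c  b  c  a  b  b
''  0  1  2  3  4  5  6  7  8
 a  1  1  1  2  3  4  5  6  7
 b  2  1  2  2  2  3  4  5  6
 b  3  2  2  3  2  3  4  4  5
 b  4  3  3  3  3  3  4  4  4
 a  5  4  3  4  4  4  3  4  5
 a  6  5  4  4  5  5  4  4  5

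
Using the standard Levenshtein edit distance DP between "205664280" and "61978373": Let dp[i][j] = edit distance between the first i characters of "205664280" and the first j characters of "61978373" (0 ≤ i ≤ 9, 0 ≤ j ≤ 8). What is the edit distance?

   ''  6  1  9  7  8  3  7  3
''  0  1  2  3  4  5  6  7  8
 2  1  1  2  3  4  5  6  7  8
 0  2  2  2  3  4  5  6  7  8
 5  3  3  3  3  4  5  6  7  8
 6  4  3  4  4  4  5  6  7  8
 6  5  4  4  5  5  5  6  7  8
 4  6  5  5  5  6  6  6  7  8
 2  7  6  6  6  6  7  7  7  8
 8  8  7  7  7  7  6  7  8  8
 0  9  8  8  8  8  7  7  8  9

9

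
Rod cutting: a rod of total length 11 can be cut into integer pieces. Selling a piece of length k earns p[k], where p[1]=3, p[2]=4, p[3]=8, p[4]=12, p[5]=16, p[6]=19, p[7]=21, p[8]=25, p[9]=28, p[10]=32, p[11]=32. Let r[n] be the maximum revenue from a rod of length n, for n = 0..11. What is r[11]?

   n    0    1    2    3    4    5    6    7    8    9   10   11
r[n]    0    3    6    9   12   16   19   22   25   28   32   35

35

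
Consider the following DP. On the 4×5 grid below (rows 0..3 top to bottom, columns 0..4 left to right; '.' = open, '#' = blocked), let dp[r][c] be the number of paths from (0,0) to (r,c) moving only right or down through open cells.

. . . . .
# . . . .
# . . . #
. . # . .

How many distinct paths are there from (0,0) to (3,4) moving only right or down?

6

r\c   0   1   2   3   4
  0   1   1   1   1   1
  1   0   1   2   3   4
  2   0   1   3   6   0
  3   0   1   0   6   6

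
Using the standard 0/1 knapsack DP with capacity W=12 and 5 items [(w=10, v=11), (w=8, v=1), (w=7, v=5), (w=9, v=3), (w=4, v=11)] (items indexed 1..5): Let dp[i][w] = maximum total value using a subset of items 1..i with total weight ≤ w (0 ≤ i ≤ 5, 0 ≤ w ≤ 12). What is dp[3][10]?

i\w   0   1   2   3   4   5   6   7   8   9  10  11  12
  0   0   0   0   0   0   0   0   0   0   0   0   0   0
  1   0   0   0   0   0   0   0   0   0   0  11  11  11
  2   0   0   0   0   0   0   0   0   1   1  11  11  11
  3   0   0   0   0   0   0   0   5   5   5  11  11  11
  4   0   0   0   0   0   0   0   5   5   5  11  11  11
  5   0   0   0   0  11  11  11  11  11  11  11  16  16

11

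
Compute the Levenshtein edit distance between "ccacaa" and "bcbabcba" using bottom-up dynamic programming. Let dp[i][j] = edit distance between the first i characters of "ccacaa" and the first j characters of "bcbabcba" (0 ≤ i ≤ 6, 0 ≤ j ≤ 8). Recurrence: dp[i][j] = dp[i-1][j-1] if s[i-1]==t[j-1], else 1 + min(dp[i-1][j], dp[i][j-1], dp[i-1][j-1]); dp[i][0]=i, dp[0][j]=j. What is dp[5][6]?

4

   ''  b  c  b  a  b  c  b  a
''  0  1  2  3  4  5  6  7  8
 c  1  1  1  2  3  4  5  6  7
 c  2  2  1  2  3  4  4  5  6
 a  3  3  2  2  2  3  4  5  5
 c  4  4  3  3  3  3  3  4  5
 a  5  5  4  4  3  4  4  4  4
 a  6  6  5  5  4  4  5  5  4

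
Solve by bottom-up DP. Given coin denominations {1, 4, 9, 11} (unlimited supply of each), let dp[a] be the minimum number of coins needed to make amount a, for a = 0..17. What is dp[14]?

 a  0  1  2  3  4  5  6  7  8  9 10 11 12 13 14 15 16 17
dp  0  1  2  3  1  2  3  4  2  1  2  1  2  2  3  2  3  3

3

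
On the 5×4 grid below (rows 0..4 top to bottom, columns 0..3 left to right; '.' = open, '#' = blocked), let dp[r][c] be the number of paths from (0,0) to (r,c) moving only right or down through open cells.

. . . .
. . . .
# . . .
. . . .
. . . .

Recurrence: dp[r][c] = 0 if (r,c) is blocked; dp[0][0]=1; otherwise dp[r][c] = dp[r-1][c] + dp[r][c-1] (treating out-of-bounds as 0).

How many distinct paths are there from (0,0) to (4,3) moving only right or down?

r\c   0   1   2   3
  0   1   1   1   1
  1   1   2   3   4
  2   0   2   5   9
  3   0   2   7  16
  4   0   2   9  25

25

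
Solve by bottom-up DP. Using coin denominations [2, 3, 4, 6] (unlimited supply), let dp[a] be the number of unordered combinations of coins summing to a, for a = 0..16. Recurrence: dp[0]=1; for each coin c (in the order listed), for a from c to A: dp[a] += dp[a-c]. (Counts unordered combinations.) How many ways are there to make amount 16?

after  coin     0     1     2     3     4     5     6     7     8     9    10    11    12    13    14    15    16
          2     1     0     1     0     1     0     1     0     1     0     1     0     1     0     1     0     1
          3     1     0     1     1     1     1     2     1     2     2     2     2     3     2     3     3     3
          4     1     0     1     1     2     1     3     2     4     3     5     4     7     5     8     7    10
          6     1     0     1     1     2     1     4     2     5     4     7     5    11     7    13    11    17

17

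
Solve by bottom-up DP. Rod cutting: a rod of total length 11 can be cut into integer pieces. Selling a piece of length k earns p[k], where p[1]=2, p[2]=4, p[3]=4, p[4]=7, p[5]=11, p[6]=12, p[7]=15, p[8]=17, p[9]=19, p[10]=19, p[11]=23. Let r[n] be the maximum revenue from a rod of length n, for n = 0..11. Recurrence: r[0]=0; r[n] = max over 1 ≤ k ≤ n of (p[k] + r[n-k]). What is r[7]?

   n    0    1    2    3    4    5    6    7    8    9   10   11
r[n]    0    2    4    6    8   11   13   15   17   19   22   24

15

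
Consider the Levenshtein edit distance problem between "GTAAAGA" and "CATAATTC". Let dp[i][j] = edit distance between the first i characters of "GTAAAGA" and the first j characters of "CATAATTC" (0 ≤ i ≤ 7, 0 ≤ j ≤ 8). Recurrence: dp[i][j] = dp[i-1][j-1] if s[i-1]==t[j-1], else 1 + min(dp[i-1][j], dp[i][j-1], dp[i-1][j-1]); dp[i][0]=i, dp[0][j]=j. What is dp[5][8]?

5

   ''  C  A  T  A  A  T  T  C
''  0  1  2  3  4  5  6  7  8
 G  1  1  2  3  4  5  6  7  8
 T  2  2  2  2  3  4  5  6  7
 A  3  3  2  3  2  3  4  5  6
 A  4  4  3  3  3  2  3  4  5
 A  5  5  4  4  3  3  3  4  5
 G  6  6  5  5  4  4  4  4  5
 A  7  7  6  6  5  4  5  5  5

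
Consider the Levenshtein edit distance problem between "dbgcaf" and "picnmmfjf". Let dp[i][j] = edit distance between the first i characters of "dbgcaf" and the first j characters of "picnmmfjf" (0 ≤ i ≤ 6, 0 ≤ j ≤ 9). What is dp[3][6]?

6

   ''  p  i  c  n  m  m  f  j  f
''  0  1  2  3  4  5  6  7  8  9
 d  1  1  2  3  4  5  6  7  8  9
 b  2  2  2  3  4  5  6  7  8  9
 g  3  3  3  3  4  5  6  7  8  9
 c  4  4  4  3  4  5  6  7  8  9
 a  5  5  5  4  4  5  6  7  8  9
 f  6  6  6  5  5  5  6  6  7  8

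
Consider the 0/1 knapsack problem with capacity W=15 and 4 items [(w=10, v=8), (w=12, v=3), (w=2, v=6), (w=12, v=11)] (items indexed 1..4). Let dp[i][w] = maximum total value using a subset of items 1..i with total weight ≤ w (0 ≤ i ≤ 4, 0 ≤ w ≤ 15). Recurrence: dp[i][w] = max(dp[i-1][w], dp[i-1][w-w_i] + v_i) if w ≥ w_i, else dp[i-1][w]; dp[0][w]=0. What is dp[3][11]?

i\w   0   1   2   3   4   5   6   7   8   9  10  11  12  13  14  15
  0   0   0   0   0   0   0   0   0   0   0   0   0   0   0   0   0
  1   0   0   0   0   0   0   0   0   0   0   8   8   8   8   8   8
  2   0   0   0   0   0   0   0   0   0   0   8   8   8   8   8   8
  3   0   0   6   6   6   6   6   6   6   6   8   8  14  14  14  14
  4   0   0   6   6   6   6   6   6   6   6   8   8  14  14  17  17

8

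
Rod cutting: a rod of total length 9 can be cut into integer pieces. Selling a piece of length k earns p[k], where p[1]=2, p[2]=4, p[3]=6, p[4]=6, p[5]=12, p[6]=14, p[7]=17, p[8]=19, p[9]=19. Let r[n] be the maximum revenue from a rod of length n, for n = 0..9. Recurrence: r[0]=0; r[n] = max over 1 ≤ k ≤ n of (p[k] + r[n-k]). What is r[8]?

19

   n    0    1    2    3    4    5    6    7    8    9
r[n]    0    2    4    6    8   12   14   17   19   21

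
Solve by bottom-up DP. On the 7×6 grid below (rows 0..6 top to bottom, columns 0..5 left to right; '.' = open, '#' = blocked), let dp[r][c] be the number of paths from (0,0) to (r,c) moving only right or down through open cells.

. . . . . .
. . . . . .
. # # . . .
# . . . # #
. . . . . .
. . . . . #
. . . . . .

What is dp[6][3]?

4

r\c   0   1   2   3   4   5
  0   1   1   1   1   1   1
  1   1   2   3   4   5   6
  2   1   0   0   4   9  15
  3   0   0   0   4   0   0
  4   0   0   0   4   4   4
  5   0   0   0   4   8   0
  6   0   0   0   4  12  12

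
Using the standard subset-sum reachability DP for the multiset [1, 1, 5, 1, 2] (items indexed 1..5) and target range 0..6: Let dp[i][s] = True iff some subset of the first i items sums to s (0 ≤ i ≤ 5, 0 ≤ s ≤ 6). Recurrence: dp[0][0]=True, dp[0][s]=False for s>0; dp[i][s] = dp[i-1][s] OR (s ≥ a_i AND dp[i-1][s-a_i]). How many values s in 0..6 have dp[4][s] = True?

i\s   0   1   2   3   4   5   6
  0   T   F   F   F   F   F   F
  1   T   T   F   F   F   F   F
  2   T   T   T   F   F   F   F
  3   T   T   T   F   F   T   T
  4   T   T   T   T   F   T   T
  5   T   T   T   T   T   T   T

6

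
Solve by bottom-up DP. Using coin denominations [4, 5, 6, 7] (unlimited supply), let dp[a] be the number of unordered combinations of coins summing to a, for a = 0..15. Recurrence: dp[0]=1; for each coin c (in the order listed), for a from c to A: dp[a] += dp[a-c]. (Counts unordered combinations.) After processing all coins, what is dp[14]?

after  coin     0     1     2     3     4     5     6     7     8     9    10    11    12    13    14    15
          4     1     0     0     0     1     0     0     0     1     0     0     0     1     0     0     0
          5     1     0     0     0     1     1     0     0     1     1     1     0     1     1     1     1
          6     1     0     0     0     1     1     1     0     1     1     2     1     2     1     2     2
          7     1     0     0     0     1     1     1     1     1     1     2     2     3     2     3     3

3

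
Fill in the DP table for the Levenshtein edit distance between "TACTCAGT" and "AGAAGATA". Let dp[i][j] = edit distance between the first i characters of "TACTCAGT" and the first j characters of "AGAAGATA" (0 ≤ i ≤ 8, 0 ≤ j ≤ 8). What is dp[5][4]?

   ''  A  G  A  A  G  A  T  A
''  0  1  2  3  4  5  6  7  8
 T  1  1  2  3  4  5  6  6  7
 A  2  1  2  2  3  4  5  6  6
 C  3  2  2  3  3  4  5  6  7
 T  4  3  3  3  4  4  5  5  6
 C  5  4  4  4  4  5  5  6  6
 A  6  5  5  4  4  5  5  6  6
 G  7  6  5  5  5  4  5  6  7
 T  8  7  6  6  6  5  5  5  6

4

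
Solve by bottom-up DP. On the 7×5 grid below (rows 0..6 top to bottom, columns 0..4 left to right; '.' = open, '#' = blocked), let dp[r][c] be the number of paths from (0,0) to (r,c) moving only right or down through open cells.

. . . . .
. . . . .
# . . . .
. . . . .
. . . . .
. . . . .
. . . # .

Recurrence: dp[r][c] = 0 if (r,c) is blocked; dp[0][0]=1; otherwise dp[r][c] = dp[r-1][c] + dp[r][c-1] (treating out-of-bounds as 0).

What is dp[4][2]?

r\c   0   1   2   3   4
  0   1   1   1   1   1
  1   1   2   3   4   5
  2   0   2   5   9  14
  3   0   2   7  16  30
  4   0   2   9  25  55
  5   0   2  11  36  91
  6   0   2  13   0  91

9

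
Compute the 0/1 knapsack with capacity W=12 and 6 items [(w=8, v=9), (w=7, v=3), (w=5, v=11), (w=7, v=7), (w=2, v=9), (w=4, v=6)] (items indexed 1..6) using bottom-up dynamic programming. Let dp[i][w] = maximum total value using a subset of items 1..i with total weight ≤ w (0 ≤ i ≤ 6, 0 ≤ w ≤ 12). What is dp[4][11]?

i\w   0   1   2   3   4   5   6   7   8   9  10  11  12
  0   0   0   0   0   0   0   0   0   0   0   0   0   0
  1   0   0   0   0   0   0   0   0   9   9   9   9   9
  2   0   0   0   0   0   0   0   3   9   9   9   9   9
  3   0   0   0   0   0  11  11  11  11  11  11  11  14
  4   0   0   0   0   0  11  11  11  11  11  11  11  18
  5   0   0   9   9   9  11  11  20  20  20  20  20  20
  6   0   0   9   9   9  11  15  20  20  20  20  26  26

11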